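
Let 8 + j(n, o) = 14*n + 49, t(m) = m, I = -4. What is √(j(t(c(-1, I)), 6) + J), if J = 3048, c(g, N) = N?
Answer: 3*√337 ≈ 55.073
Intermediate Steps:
j(n, o) = 41 + 14*n (j(n, o) = -8 + (14*n + 49) = -8 + (49 + 14*n) = 41 + 14*n)
√(j(t(c(-1, I)), 6) + J) = √((41 + 14*(-4)) + 3048) = √((41 - 56) + 3048) = √(-15 + 3048) = √3033 = 3*√337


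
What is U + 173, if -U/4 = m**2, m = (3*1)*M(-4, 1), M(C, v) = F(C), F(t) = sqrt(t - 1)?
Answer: 353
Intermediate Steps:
F(t) = sqrt(-1 + t)
M(C, v) = sqrt(-1 + C)
m = 3*I*sqrt(5) (m = (3*1)*sqrt(-1 - 4) = 3*sqrt(-5) = 3*(I*sqrt(5)) = 3*I*sqrt(5) ≈ 6.7082*I)
U = 180 (U = -4*(3*I*sqrt(5))**2 = -4*(-45) = 180)
U + 173 = 180 + 173 = 353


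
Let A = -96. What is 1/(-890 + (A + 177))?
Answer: -1/809 ≈ -0.0012361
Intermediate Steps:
1/(-890 + (A + 177)) = 1/(-890 + (-96 + 177)) = 1/(-890 + 81) = 1/(-809) = -1/809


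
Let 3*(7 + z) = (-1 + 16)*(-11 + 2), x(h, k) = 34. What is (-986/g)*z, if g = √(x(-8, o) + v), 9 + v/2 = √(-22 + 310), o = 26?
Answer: 12818*√2/√(2 + 3*√2) ≈ 7255.2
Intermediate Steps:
v = -18 + 24*√2 (v = -18 + 2*√(-22 + 310) = -18 + 2*√288 = -18 + 2*(12*√2) = -18 + 24*√2 ≈ 15.941)
g = √(16 + 24*√2) (g = √(34 + (-18 + 24*√2)) = √(16 + 24*√2) ≈ 7.0669)
z = -52 (z = -7 + ((-1 + 16)*(-11 + 2))/3 = -7 + (15*(-9))/3 = -7 + (⅓)*(-135) = -7 - 45 = -52)
(-986/g)*z = -986*1/(2*√(4 + 6*√2))*(-52) = -493/√(4 + 6*√2)*(-52) = 25636/√(4 + 6*√2)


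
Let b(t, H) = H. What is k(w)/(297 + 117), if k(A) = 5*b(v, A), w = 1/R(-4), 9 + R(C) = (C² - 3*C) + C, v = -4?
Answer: 1/1242 ≈ 0.00080515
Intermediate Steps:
R(C) = -9 + C² - 2*C (R(C) = -9 + ((C² - 3*C) + C) = -9 + (C² - 2*C) = -9 + C² - 2*C)
w = 1/15 (w = 1/(-9 + (-4)² - 2*(-4)) = 1/(-9 + 16 + 8) = 1/15 ≈ 0.066667)
k(A) = 5*A
k(w)/(297 + 117) = (5*(1/15))/(297 + 117) = (⅓)/414 = (⅓)*(1/414) = 1/1242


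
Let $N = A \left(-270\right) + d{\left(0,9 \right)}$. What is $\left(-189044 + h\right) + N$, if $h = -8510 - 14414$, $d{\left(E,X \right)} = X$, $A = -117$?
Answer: $-180369$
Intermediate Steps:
$N = 31599$ ($N = \left(-117\right) \left(-270\right) + 9 = 31590 + 9 = 31599$)
$h = -22924$
$\left(-189044 + h\right) + N = \left(-189044 - 22924\right) + 31599 = -211968 + 31599 = -180369$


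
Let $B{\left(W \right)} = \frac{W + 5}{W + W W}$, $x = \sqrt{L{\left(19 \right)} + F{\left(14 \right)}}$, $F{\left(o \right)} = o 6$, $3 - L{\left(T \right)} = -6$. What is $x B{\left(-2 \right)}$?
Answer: $\frac{3 \sqrt{93}}{2} \approx 14.465$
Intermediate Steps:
$L{\left(T \right)} = 9$ ($L{\left(T \right)} = 3 - -6 = 3 + 6 = 9$)
$F{\left(o \right)} = 6 o$
$x = \sqrt{93}$ ($x = \sqrt{9 + 6 \cdot 14} = \sqrt{9 + 84} = \sqrt{93} \approx 9.6436$)
$B{\left(W \right)} = \frac{5 + W}{W + W^{2}}$
$x B{\left(-2 \right)} = \sqrt{93} \frac{5 - 2}{\left(-2\right) \left(1 - 2\right)} = \sqrt{93} \left(\left(- \frac{1}{2}\right) \frac{1}{-1} \cdot 3\right) = \sqrt{93} \left(\left(- \frac{1}{2}\right) \left(-1\right) 3\right) = \sqrt{93} \cdot \frac{3}{2} = \frac{3 \sqrt{93}}{2}$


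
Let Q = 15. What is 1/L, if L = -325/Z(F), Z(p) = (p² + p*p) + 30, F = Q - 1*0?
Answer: -96/65 ≈ -1.4769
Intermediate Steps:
F = 15 (F = 15 - 1*0 = 15 + 0 = 15)
Z(p) = 30 + 2*p² (Z(p) = (p² + p²) + 30 = 2*p² + 30 = 30 + 2*p²)
L = -65/96 (L = -325/(30 + 2*15²) = -325/(30 + 2*225) = -325/(30 + 450) = -325/480 = -325*1/480 = -65/96 ≈ -0.67708)
1/L = 1/(-65/96) = -96/65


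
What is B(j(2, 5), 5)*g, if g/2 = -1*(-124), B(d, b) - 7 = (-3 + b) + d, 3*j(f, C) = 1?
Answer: 6944/3 ≈ 2314.7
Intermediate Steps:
j(f, C) = ⅓ (j(f, C) = (⅓)*1 = ⅓)
B(d, b) = 4 + b + d (B(d, b) = 7 + ((-3 + b) + d) = 7 + (-3 + b + d) = 4 + b + d)
g = 248 (g = 2*(-1*(-124)) = 2*124 = 248)
B(j(2, 5), 5)*g = (4 + 5 + ⅓)*248 = (28/3)*248 = 6944/3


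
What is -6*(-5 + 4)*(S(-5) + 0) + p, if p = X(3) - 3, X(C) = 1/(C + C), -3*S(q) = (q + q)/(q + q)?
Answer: -29/6 ≈ -4.8333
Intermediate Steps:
S(q) = -⅓ (S(q) = -(q + q)/(3*(q + q)) = -2*q/(3*(2*q)) = -2*q*1/(2*q)/3 = -⅓*1 = -⅓)
X(C) = 1/(2*C)
p = -17/6 (p = (½)/3 - 3 = (½)*(⅓) - 3 = ⅙ - 3 = -17/6 ≈ -2.8333)
-6*(-5 + 4)*(S(-5) + 0) + p = -6*(-5 + 4)*(-⅓ + 0) - 17/6 = -(-6)*(-1)/3 - 17/6 = -6*⅓ - 17/6 = -2 - 17/6 = -29/6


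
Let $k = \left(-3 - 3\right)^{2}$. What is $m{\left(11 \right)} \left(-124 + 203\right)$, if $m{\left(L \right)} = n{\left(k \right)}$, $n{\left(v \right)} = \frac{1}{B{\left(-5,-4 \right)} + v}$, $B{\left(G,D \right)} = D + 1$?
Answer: $\frac{79}{33} \approx 2.3939$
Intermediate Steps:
$B{\left(G,D \right)} = 1 + D$
$k = 36$ ($k = \left(-6\right)^{2} = 36$)
$n{\left(v \right)} = \frac{1}{-3 + v}$ ($n{\left(v \right)} = \frac{1}{\left(1 - 4\right) + v} = \frac{1}{-3 + v}$)
$m{\left(L \right)} = \frac{1}{33}$ ($m{\left(L \right)} = \frac{1}{-3 + 36} = \frac{1}{33}$)
$m{\left(11 \right)} \left(-124 + 203\right) = \frac{-124 + 203}{33} = \frac{1}{33} \cdot 79 = \frac{79}{33}$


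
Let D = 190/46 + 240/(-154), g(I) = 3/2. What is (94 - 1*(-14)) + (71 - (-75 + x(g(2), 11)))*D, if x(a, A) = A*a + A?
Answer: 1462071/3542 ≈ 412.78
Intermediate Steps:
g(I) = 3/2 (g(I) = 3*(½) = 3/2)
x(a, A) = A + A*a
D = 4555/1771 (D = 190*(1/46) + 240*(-1/154) = 95/23 - 120/77 = 4555/1771 ≈ 2.5720)
(94 - 1*(-14)) + (71 - (-75 + x(g(2), 11)))*D = (94 - 1*(-14)) + (71 - (-75 + 11*(1 + 3/2)))*(4555/1771) = (94 + 14) + (71 - (-75 + 11*(5/2)))*(4555/1771) = 108 + (71 - (-75 + 55/2))*(4555/1771) = 108 + (71 - 1*(-95/2))*(4555/1771) = 108 + (71 + 95/2)*(4555/1771) = 108 + (237/2)*(4555/1771) = 108 + 1079535/3542 = 1462071/3542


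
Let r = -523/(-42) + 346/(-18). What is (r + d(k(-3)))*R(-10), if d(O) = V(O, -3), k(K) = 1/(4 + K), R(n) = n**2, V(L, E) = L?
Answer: -36350/63 ≈ -576.98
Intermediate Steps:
r = -853/126 (r = -523*(-1/42) + 346*(-1/18) = 523/42 - 173/9 = -853/126 ≈ -6.7698)
d(O) = O
(r + d(k(-3)))*R(-10) = (-853/126 + 1/(4 - 3))*(-10)**2 = (-853/126 + 1/1)*100 = (-853/126 + 1)*100 = -727/126*100 = -36350/63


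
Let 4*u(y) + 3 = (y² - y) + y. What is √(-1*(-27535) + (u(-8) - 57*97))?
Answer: √88085/2 ≈ 148.40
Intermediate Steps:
u(y) = -¾ + y²/4 (u(y) = -¾ + ((y² - y) + y)/4 = -¾ + y²/4)
√(-1*(-27535) + (u(-8) - 57*97)) = √(-1*(-27535) + ((-¾ + (¼)*(-8)²) - 57*97)) = √(27535 + ((-¾ + (¼)*64) - 5529)) = √(27535 + ((-¾ + 16) - 5529)) = √(27535 + (61/4 - 5529)) = √(27535 - 22055/4) = √(88085/4) = √88085/2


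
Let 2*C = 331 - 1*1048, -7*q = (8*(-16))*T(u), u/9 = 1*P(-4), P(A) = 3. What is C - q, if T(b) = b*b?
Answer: -191643/14 ≈ -13689.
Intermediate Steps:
u = 27 (u = 9*(1*3) = 9*3 = 27)
T(b) = b²
q = 93312/7 (q = -8*(-16)*27²/7 = -(-128)*729/7 = -⅐*(-93312) = 93312/7 ≈ 13330.)
C = -717/2 (C = (331 - 1*1048)/2 = (331 - 1048)/2 = (½)*(-717) = -717/2 ≈ -358.50)
C - q = -717/2 - 1*93312/7 = -717/2 - 93312/7 = -191643/14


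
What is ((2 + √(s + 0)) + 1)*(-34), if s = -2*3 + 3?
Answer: -102 - 34*I*√3 ≈ -102.0 - 58.89*I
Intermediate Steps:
s = -3 (s = -6 + 3 = -3)
((2 + √(s + 0)) + 1)*(-34) = ((2 + √(-3 + 0)) + 1)*(-34) = ((2 + √(-3)) + 1)*(-34) = ((2 + I*√3) + 1)*(-34) = (3 + I*√3)*(-34) = -102 - 34*I*√3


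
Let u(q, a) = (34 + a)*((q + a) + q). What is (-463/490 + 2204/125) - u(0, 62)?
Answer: -72707583/12250 ≈ -5935.3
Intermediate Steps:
u(q, a) = (34 + a)*(a + 2*q) (u(q, a) = (34 + a)*((a + q) + q) = (34 + a)*(a + 2*q))
(-463/490 + 2204/125) - u(0, 62) = (-463/490 + 2204/125) - (62**2 + 34*62 + 68*0 + 2*62*0) = (-463*1/490 + 2204*(1/125)) - (3844 + 2108 + 0 + 0) = (-463/490 + 2204/125) - 1*5952 = 204417/12250 - 5952 = -72707583/12250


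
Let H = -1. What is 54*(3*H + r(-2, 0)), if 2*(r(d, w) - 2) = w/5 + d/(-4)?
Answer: -81/2 ≈ -40.500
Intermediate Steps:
r(d, w) = 2 - d/8 + w/10 (r(d, w) = 2 + (w/5 + d/(-4))/2 = 2 + (w*(⅕) + d*(-¼))/2 = 2 + (w/5 - d/4)/2 = 2 + (-d/4 + w/5)/2 = 2 + (-d/8 + w/10) = 2 - d/8 + w/10)
54*(3*H + r(-2, 0)) = 54*(3*(-1) + (2 - ⅛*(-2) + (⅒)*0)) = 54*(-3 + (2 + ¼ + 0)) = 54*(-3 + 9/4) = 54*(-¾) = -81/2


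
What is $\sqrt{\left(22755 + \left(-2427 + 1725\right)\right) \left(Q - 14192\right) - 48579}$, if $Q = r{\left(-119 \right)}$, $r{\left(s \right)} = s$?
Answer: $9 i \sqrt{3896902} \approx 17767.0 i$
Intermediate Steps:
$Q = -119$
$\sqrt{\left(22755 + \left(-2427 + 1725\right)\right) \left(Q - 14192\right) - 48579} = \sqrt{\left(22755 + \left(-2427 + 1725\right)\right) \left(-119 - 14192\right) - 48579} = \sqrt{\left(22755 - 702\right) \left(-14311\right) - 48579} = \sqrt{22053 \left(-14311\right) - 48579} = \sqrt{-315600483 - 48579} = \sqrt{-315649062} = 9 i \sqrt{3896902}$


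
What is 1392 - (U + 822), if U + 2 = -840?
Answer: 1412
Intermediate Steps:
U = -842 (U = -2 - 840 = -842)
1392 - (U + 822) = 1392 - (-842 + 822) = 1392 - 1*(-20) = 1392 + 20 = 1412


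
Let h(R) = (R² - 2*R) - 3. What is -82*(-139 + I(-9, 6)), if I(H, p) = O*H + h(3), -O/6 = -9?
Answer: 51250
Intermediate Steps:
O = 54 (O = -6*(-9) = 54)
h(R) = -3 + R² - 2*R
I(H, p) = 54*H (I(H, p) = 54*H + (-3 + 3² - 2*3) = 54*H + (-3 + 9 - 6) = 54*H + 0 = 54*H)
-82*(-139 + I(-9, 6)) = -82*(-139 + 54*(-9)) = -82*(-139 - 486) = -82*(-625) = 51250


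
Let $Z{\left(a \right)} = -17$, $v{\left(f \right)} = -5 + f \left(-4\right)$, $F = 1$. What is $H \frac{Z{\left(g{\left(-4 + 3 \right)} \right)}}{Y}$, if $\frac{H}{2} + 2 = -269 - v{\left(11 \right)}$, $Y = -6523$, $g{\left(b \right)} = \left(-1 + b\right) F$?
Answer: $- \frac{7548}{6523} \approx -1.1571$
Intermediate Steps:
$v{\left(f \right)} = -5 - 4 f$
$g{\left(b \right)} = -1 + b$ ($g{\left(b \right)} = \left(-1 + b\right) 1 = -1 + b$)
$H = -444$ ($H = -4 + 2 \left(-269 - \left(-5 - 44\right)\right) = -4 + 2 \left(-269 - -49\right) = -4 + 2 \left(-269 + 49\right) = -4 + 2 \left(-220\right) = -4 - 440 = -444$)
$H \frac{Z{\left(g{\left(-4 + 3 \right)} \right)}}{Y} = - 444 \left(- \frac{17}{-6523}\right) = - 444 \left(\left(-17\right) \left(- \frac{1}{6523}\right)\right) = \left(-444\right) \frac{17}{6523} = - \frac{7548}{6523}$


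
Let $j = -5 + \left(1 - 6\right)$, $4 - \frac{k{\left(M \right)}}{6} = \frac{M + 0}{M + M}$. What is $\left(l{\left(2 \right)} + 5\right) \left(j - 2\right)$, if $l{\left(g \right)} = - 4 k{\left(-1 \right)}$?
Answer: $948$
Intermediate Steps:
$k{\left(M \right)} = 21$ ($k{\left(M \right)} = 24 - 6 \frac{M + 0}{M + M} = 24 - 6 \frac{M}{2 M} = 24 - 6 M \frac{1}{2 M} = 24 - 3 = 21$)
$j = -10$ ($j = -5 + \left(1 - 6\right) = -5 - 5 = -10$)
$l{\left(g \right)} = -84$ ($l{\left(g \right)} = \left(-4\right) 21 = -84$)
$\left(l{\left(2 \right)} + 5\right) \left(j - 2\right) = \left(-84 + 5\right) \left(-10 - 2\right) = - 79 \left(-10 - 2\right) = \left(-79\right) \left(-12\right) = 948$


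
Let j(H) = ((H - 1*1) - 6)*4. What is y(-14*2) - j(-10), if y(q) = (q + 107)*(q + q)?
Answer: -4356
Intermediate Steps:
y(q) = 2*q*(107 + q) (y(q) = (107 + q)*(2*q) = 2*q*(107 + q))
j(H) = -28 + 4*H (j(H) = ((H - 1) - 6)*4 = ((-1 + H) - 6)*4 = (-7 + H)*4 = -28 + 4*H)
y(-14*2) - j(-10) = 2*(-14*2)*(107 - 14*2) - (-28 + 4*(-10)) = 2*(-28)*(107 - 28) - (-28 - 40) = 2*(-28)*79 - 1*(-68) = -4424 + 68 = -4356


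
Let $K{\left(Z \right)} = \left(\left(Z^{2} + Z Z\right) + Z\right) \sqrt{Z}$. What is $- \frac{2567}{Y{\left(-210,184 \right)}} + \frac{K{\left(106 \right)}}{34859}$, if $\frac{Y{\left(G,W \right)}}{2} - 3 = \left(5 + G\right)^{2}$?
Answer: $- \frac{2567}{84056} + \frac{22578 \sqrt{106}}{34859} \approx 6.6379$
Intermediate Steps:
$K{\left(Z \right)} = \sqrt{Z} \left(Z + 2 Z^{2}\right)$ ($K{\left(Z \right)} = \left(\left(Z^{2} + Z^{2}\right) + Z\right) \sqrt{Z} = \left(2 Z^{2} + Z\right) \sqrt{Z} = \left(Z + 2 Z^{2}\right) \sqrt{Z} = \sqrt{Z} \left(Z + 2 Z^{2}\right)$)
$Y{\left(G,W \right)} = 6 + 2 \left(5 + G\right)^{2}$
$- \frac{2567}{Y{\left(-210,184 \right)}} + \frac{K{\left(106 \right)}}{34859} = - \frac{2567}{6 + 2 \left(5 - 210\right)^{2}} + \frac{106^{\frac{3}{2}} \left(1 + 2 \cdot 106\right)}{34859} = - \frac{2567}{6 + 2 \left(-205\right)^{2}} + 106 \sqrt{106} \left(1 + 212\right) \frac{1}{34859} = - \frac{2567}{6 + 2 \cdot 42025} + 106 \sqrt{106} \cdot 213 \cdot \frac{1}{34859} = - \frac{2567}{6 + 84050} + 22578 \sqrt{106} \cdot \frac{1}{34859} = - \frac{2567}{84056} + \frac{22578 \sqrt{106}}{34859}$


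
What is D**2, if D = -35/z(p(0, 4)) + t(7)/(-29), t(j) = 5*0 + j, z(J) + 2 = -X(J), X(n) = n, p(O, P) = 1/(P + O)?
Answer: 15976009/68121 ≈ 234.52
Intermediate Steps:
p(O, P) = 1/(O + P)
z(J) = -2 - J
t(j) = j (t(j) = 0 + j = j)
D = 3997/261 (D = -35/(-2 - 1/(0 + 4)) + 7/(-29) = -35/(-2 - 1/4) + 7*(-1/29) = -35/(-2 - 1*1/4) - 7/29 = -35/(-2 - 1/4) - 7/29 = -35/(-9/4) - 7/29 = -35*(-4/9) - 7/29 = 140/9 - 7/29 = 3997/261 ≈ 15.314)
D**2 = (3997/261)**2 = 15976009/68121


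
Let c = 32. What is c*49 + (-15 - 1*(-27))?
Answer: 1580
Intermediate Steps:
c*49 + (-15 - 1*(-27)) = 32*49 + (-15 - 1*(-27)) = 1568 + (-15 + 27) = 1568 + 12 = 1580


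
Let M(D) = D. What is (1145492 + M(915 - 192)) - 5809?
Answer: 1140406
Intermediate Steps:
(1145492 + M(915 - 192)) - 5809 = (1145492 + (915 - 192)) - 5809 = (1145492 + 723) - 5809 = 1146215 - 5809 = 1140406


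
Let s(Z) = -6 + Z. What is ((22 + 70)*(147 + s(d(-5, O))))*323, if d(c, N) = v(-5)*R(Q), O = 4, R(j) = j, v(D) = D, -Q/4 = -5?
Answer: 1218356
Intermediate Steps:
Q = 20 (Q = -4*(-5) = 20)
d(c, N) = -100 (d(c, N) = -5*20 = -100)
((22 + 70)*(147 + s(d(-5, O))))*323 = ((22 + 70)*(147 + (-6 - 100)))*323 = (92*(147 - 106))*323 = (92*41)*323 = 3772*323 = 1218356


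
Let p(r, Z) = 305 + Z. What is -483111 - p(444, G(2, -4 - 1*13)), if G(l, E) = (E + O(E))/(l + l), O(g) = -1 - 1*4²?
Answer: -966815/2 ≈ -4.8341e+5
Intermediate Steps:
O(g) = -17 (O(g) = -1 - 1*16 = -1 - 16 = -17)
G(l, E) = (-17 + E)/(2*l) (G(l, E) = (E - 17)/(l + l) = (-17 + E)/((2*l)) = (-17 + E)*(1/(2*l)) = (-17 + E)/(2*l))
-483111 - p(444, G(2, -4 - 1*13)) = -483111 - (305 + (½)*(-17 + (-4 - 1*13))/2) = -483111 - (305 + (½)*(½)*(-17 + (-4 - 13))) = -483111 - (305 + (½)*(½)*(-17 - 17)) = -483111 - (305 + (½)*(½)*(-34)) = -483111 - (305 - 17/2) = -483111 - 1*593/2 = -483111 - 593/2 = -966815/2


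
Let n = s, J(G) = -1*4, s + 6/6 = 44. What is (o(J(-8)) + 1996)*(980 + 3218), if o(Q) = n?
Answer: 8559722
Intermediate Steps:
s = 43 (s = -1 + 44 = 43)
J(G) = -4
n = 43
o(Q) = 43
(o(J(-8)) + 1996)*(980 + 3218) = (43 + 1996)*(980 + 3218) = 2039*4198 = 8559722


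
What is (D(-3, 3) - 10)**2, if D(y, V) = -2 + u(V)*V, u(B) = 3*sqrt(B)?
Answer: 387 - 216*sqrt(3) ≈ 12.877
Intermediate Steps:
D(y, V) = -2 + 3*V**(3/2) (D(y, V) = -2 + (3*sqrt(V))*V = -2 + 3*V**(3/2))
(D(-3, 3) - 10)**2 = ((-2 + 3*3**(3/2)) - 10)**2 = ((-2 + 3*(3*sqrt(3))) - 10)**2 = ((-2 + 9*sqrt(3)) - 10)**2 = (-12 + 9*sqrt(3))**2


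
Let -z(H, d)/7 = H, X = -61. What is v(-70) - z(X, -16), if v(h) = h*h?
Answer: 4473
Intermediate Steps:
z(H, d) = -7*H
v(h) = h**2
v(-70) - z(X, -16) = (-70)**2 - (-7)*(-61) = 4900 - 1*427 = 4900 - 427 = 4473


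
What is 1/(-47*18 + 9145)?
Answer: 1/8299 ≈ 0.00012050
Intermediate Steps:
1/(-47*18 + 9145) = 1/(-846 + 9145) = 1/8299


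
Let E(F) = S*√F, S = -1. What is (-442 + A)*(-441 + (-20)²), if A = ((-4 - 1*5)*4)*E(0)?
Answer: 18122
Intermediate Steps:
E(F) = -√F
A = 0 (A = ((-4 - 1*5)*4)*(-√0) = ((-4 - 5)*4)*(-1*0) = -9*4*0 = -36*0 = 0)
(-442 + A)*(-441 + (-20)²) = (-442 + 0)*(-441 + (-20)²) = -442*(-441 + 400) = -442*(-41) = 18122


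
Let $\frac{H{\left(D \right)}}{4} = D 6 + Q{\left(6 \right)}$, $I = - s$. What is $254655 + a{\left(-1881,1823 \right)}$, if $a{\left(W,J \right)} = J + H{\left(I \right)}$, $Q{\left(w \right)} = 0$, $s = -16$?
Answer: $256862$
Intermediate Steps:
$I = 16$ ($I = \left(-1\right) \left(-16\right) = 16$)
$H{\left(D \right)} = 24 D$ ($H{\left(D \right)} = 4 \left(D 6 + 0\right) = 4 \left(6 D + 0\right) = 4 \cdot 6 D = 24 D$)
$a{\left(W,J \right)} = 384 + J$ ($a{\left(W,J \right)} = J + 24 \cdot 16 = J + 384 = 384 + J$)
$254655 + a{\left(-1881,1823 \right)} = 254655 + \left(384 + 1823\right) = 254655 + 2207 = 256862$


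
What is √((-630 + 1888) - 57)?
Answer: √1201 ≈ 34.655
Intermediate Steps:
√((-630 + 1888) - 57) = √(1258 - 57) = √1201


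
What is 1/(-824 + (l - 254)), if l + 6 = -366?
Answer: -1/1450 ≈ -0.00068966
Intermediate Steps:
l = -372 (l = -6 - 366 = -372)
1/(-824 + (l - 254)) = 1/(-824 + (-372 - 254)) = 1/(-824 - 626) = 1/(-1450) = -1/1450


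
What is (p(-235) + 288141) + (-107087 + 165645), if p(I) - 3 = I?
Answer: 346467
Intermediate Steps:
p(I) = 3 + I
(p(-235) + 288141) + (-107087 + 165645) = ((3 - 235) + 288141) + (-107087 + 165645) = (-232 + 288141) + 58558 = 287909 + 58558 = 346467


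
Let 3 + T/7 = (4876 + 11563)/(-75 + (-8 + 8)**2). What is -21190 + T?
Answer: -1705898/75 ≈ -22745.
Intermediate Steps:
T = -116648/75 (T = -21 + 7*((4876 + 11563)/(-75 + (-8 + 8)**2)) = -21 + 7*(16439/(-75 + 0**2)) = -21 + 7*(16439/(-75 + 0)) = -21 + 7*(16439/(-75)) = -21 + 7*(16439*(-1/75)) = -21 + 7*(-16439/75) = -21 - 115073/75 = -116648/75 ≈ -1555.3)
-21190 + T = -21190 - 116648/75 = -1705898/75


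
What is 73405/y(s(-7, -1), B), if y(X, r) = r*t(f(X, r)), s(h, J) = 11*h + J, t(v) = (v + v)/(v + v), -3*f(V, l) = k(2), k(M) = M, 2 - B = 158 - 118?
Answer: -73405/38 ≈ -1931.7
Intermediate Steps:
B = -38 (B = 2 - (158 - 118) = 2 - 1*40 = 2 - 40 = -38)
f(V, l) = -⅔ (f(V, l) = -⅓*2 = -⅔)
t(v) = 1 (t(v) = (2*v)/((2*v)) = (2*v)*(1/(2*v)) = 1)
s(h, J) = J + 11*h
y(X, r) = r (y(X, r) = r*1 = r)
73405/y(s(-7, -1), B) = 73405/(-38) = 73405*(-1/38) = -73405/38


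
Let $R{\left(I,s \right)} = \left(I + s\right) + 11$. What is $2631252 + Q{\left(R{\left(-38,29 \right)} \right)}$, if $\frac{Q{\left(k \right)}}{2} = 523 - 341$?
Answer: $2631616$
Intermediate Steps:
$R{\left(I,s \right)} = 11 + I + s$
$Q{\left(k \right)} = 364$ ($Q{\left(k \right)} = 2 \left(523 - 341\right) = 2 \cdot 182 = 364$)
$2631252 + Q{\left(R{\left(-38,29 \right)} \right)} = 2631252 + 364 = 2631616$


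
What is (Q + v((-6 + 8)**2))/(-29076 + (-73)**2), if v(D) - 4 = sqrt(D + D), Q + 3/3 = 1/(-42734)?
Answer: -128201/1014804298 - 2*sqrt(2)/23747 ≈ -0.00024544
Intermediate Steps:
Q = -42735/42734 (Q = -1 + 1/(-42734) = -1 - 1/42734 = -42735/42734 ≈ -1.0000)
v(D) = 4 + sqrt(2)*sqrt(D) (v(D) = 4 + sqrt(D + D) = 4 + sqrt(2*D) = 4 + sqrt(2)*sqrt(D))
(Q + v((-6 + 8)**2))/(-29076 + (-73)**2) = (-42735/42734 + (4 + sqrt(2)*sqrt((-6 + 8)**2)))/(-29076 + (-73)**2) = (-42735/42734 + (4 + sqrt(2)*sqrt(2**2)))/(-29076 + 5329) = (-42735/42734 + (4 + sqrt(2)*sqrt(4)))/(-23747) = (-42735/42734 + (4 + sqrt(2)*2))*(-1/23747) = (-42735/42734 + (4 + 2*sqrt(2)))*(-1/23747) = (128201/42734 + 2*sqrt(2))*(-1/23747) = -128201/1014804298 - 2*sqrt(2)/23747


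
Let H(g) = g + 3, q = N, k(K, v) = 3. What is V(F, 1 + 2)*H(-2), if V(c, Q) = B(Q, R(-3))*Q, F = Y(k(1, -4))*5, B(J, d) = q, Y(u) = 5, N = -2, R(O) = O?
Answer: -6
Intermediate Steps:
q = -2
H(g) = 3 + g
B(J, d) = -2
F = 25 (F = 5*5 = 25)
V(c, Q) = -2*Q
V(F, 1 + 2)*H(-2) = (-2*(1 + 2))*(3 - 2) = -2*3*1 = -6*1 = -6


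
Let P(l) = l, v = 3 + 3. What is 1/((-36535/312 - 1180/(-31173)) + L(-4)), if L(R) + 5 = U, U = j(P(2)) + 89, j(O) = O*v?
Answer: -1080664/22760411 ≈ -0.047480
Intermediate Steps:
v = 6
j(O) = 6*O (j(O) = O*6 = 6*O)
U = 101 (U = 6*2 + 89 = 12 + 89 = 101)
L(R) = 96 (L(R) = -5 + 101 = 96)
1/((-36535/312 - 1180/(-31173)) + L(-4)) = 1/((-36535/312 - 1180/(-31173)) + 96) = 1/((-36535*1/312 - 1180*(-1/31173)) + 96) = 1/((-36535/312 + 1180/31173) + 96) = 1/(-126504155/1080664 + 96) = 1/(-22760411/1080664) = -1080664/22760411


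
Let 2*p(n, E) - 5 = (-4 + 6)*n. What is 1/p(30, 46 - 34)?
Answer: 2/65 ≈ 0.030769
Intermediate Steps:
p(n, E) = 5/2 + n (p(n, E) = 5/2 + ((-4 + 6)*n)/2 = 5/2 + (2*n)/2 = 5/2 + n)
1/p(30, 46 - 34) = 1/(5/2 + 30) = 1/(65/2) = 2/65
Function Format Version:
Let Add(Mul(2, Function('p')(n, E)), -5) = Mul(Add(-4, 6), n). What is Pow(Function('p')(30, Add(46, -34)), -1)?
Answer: Rational(2, 65) ≈ 0.030769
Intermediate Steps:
Function('p')(n, E) = Add(Rational(5, 2), n) (Function('p')(n, E) = Add(Rational(5, 2), Mul(Rational(1, 2), Mul(Add(-4, 6), n))) = Add(Rational(5, 2), Mul(Rational(1, 2), Mul(2, n))) = Add(Rational(5, 2), n))
Pow(Function('p')(30, Add(46, -34)), -1) = Pow(Add(Rational(5, 2), 30), -1) = Pow(Rational(65, 2), -1) = Rational(2, 65)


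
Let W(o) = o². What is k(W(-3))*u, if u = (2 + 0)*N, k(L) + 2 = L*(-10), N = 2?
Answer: -368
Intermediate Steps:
k(L) = -2 - 10*L (k(L) = -2 + L*(-10) = -2 - 10*L)
u = 4 (u = (2 + 0)*2 = 2*2 = 4)
k(W(-3))*u = (-2 - 10*(-3)²)*4 = (-2 - 10*9)*4 = (-2 - 90)*4 = -92*4 = -368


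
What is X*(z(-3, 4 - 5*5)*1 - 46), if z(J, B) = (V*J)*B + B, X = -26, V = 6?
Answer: -8086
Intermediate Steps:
z(J, B) = B + 6*B*J (z(J, B) = (6*J)*B + B = 6*B*J + B = B + 6*B*J)
X*(z(-3, 4 - 5*5)*1 - 46) = -26*(((4 - 5*5)*(1 + 6*(-3)))*1 - 46) = -26*(((4 - 25)*(1 - 18))*1 - 46) = -26*(-21*(-17)*1 - 46) = -26*(357*1 - 46) = -26*(357 - 46) = -26*311 = -8086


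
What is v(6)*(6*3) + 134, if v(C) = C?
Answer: 242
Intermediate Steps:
v(6)*(6*3) + 134 = 6*(6*3) + 134 = 6*18 + 134 = 108 + 134 = 242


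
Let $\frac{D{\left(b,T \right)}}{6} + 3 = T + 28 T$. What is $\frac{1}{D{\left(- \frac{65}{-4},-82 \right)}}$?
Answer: $- \frac{1}{14286} \approx -6.9999 \cdot 10^{-5}$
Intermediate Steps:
$D{\left(b,T \right)} = -18 + 174 T$ ($D{\left(b,T \right)} = -18 + 6 \left(T + 28 T\right) = -18 + 6 \cdot 29 T = -18 + 174 T$)
$\frac{1}{D{\left(- \frac{65}{-4},-82 \right)}} = \frac{1}{-18 + 174 \left(-82\right)} = \frac{1}{-18 - 14268} = \frac{1}{-14286} = - \frac{1}{14286}$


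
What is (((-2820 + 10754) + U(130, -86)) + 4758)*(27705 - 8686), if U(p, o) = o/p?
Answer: 1206882831/5 ≈ 2.4138e+8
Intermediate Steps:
(((-2820 + 10754) + U(130, -86)) + 4758)*(27705 - 8686) = (((-2820 + 10754) - 86/130) + 4758)*(27705 - 8686) = ((7934 - 86*1/130) + 4758)*19019 = ((7934 - 43/65) + 4758)*19019 = (515667/65 + 4758)*19019 = (824937/65)*19019 = 1206882831/5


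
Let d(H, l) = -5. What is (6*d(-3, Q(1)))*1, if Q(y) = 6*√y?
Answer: -30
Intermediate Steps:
(6*d(-3, Q(1)))*1 = (6*(-5))*1 = -30*1 = -30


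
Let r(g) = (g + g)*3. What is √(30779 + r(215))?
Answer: √32069 ≈ 179.08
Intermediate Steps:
r(g) = 6*g (r(g) = (2*g)*3 = 6*g)
√(30779 + r(215)) = √(30779 + 6*215) = √(30779 + 1290) = √32069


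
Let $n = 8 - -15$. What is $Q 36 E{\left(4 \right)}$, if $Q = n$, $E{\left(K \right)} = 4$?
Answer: $3312$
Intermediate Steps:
$n = 23$ ($n = 8 + 15 = 23$)
$Q = 23$
$Q 36 E{\left(4 \right)} = 23 \cdot 36 \cdot 4 = 828 \cdot 4 = 3312$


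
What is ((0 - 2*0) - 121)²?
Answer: 14641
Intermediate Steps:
((0 - 2*0) - 121)² = ((0 + 0) - 121)² = (0 - 121)² = (-121)² = 14641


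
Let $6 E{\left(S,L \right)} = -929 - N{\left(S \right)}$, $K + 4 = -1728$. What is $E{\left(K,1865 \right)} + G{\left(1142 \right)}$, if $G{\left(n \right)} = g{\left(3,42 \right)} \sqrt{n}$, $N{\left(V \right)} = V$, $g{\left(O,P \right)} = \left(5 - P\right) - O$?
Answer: $\frac{803}{6} - 40 \sqrt{1142} \approx -1217.9$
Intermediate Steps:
$K = -1732$ ($K = -4 - 1728 = -1732$)
$g{\left(O,P \right)} = 5 - O - P$
$E{\left(S,L \right)} = - \frac{929}{6} - \frac{S}{6}$ ($E{\left(S,L \right)} = \frac{-929 - S}{6} = - \frac{929}{6} - \frac{S}{6}$)
$G{\left(n \right)} = - 40 \sqrt{n}$ ($G{\left(n \right)} = \left(5 - 3 - 42\right) \sqrt{n} = - 40 \sqrt{n}$)
$E{\left(K,1865 \right)} + G{\left(1142 \right)} = \left(- \frac{929}{6} - - \frac{866}{3}\right) - 40 \sqrt{1142} = \left(- \frac{929}{6} + \frac{866}{3}\right) - 40 \sqrt{1142} = \frac{803}{6} - 40 \sqrt{1142}$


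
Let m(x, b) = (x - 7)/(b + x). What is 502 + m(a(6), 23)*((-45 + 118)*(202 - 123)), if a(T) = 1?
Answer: -3759/4 ≈ -939.75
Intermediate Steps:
m(x, b) = (-7 + x)/(b + x)
502 + m(a(6), 23)*((-45 + 118)*(202 - 123)) = 502 + ((-7 + 1)/(23 + 1))*((-45 + 118)*(202 - 123)) = 502 + (-6/24)*(73*79) = 502 + ((1/24)*(-6))*5767 = 502 - 1/4*5767 = 502 - 5767/4 = -3759/4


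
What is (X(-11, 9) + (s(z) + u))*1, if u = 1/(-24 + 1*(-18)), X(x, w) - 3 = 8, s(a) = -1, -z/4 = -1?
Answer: 419/42 ≈ 9.9762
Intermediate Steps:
z = 4 (z = -4*(-1) = 4)
X(x, w) = 11 (X(x, w) = 3 + 8 = 11)
u = -1/42 (u = 1/(-24 - 18) = 1/(-42) = -1/42 ≈ -0.023810)
(X(-11, 9) + (s(z) + u))*1 = (11 + (-1 - 1/42))*1 = (11 - 43/42)*1 = (419/42)*1 = 419/42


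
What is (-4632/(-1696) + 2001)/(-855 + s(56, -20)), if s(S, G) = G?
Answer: -424791/185500 ≈ -2.2900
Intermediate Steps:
(-4632/(-1696) + 2001)/(-855 + s(56, -20)) = (-4632/(-1696) + 2001)/(-855 - 20) = (-4632*(-1/1696) + 2001)/(-875) = (579/212 + 2001)*(-1/875) = (424791/212)*(-1/875) = -424791/185500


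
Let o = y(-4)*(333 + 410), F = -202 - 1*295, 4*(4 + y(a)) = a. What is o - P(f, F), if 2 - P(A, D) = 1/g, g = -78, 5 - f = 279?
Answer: -289927/78 ≈ -3717.0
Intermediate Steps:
f = -274 (f = 5 - 1*279 = 5 - 279 = -274)
y(a) = -4 + a/4
F = -497 (F = -202 - 295 = -497)
P(A, D) = 157/78 (P(A, D) = 2 - 1/(-78) = 2 - 1*(-1/78) = 2 + 1/78 = 157/78)
o = -3715 (o = (-4 + (¼)*(-4))*(333 + 410) = (-4 - 1)*743 = -5*743 = -3715)
o - P(f, F) = -3715 - 1*157/78 = -3715 - 157/78 = -289927/78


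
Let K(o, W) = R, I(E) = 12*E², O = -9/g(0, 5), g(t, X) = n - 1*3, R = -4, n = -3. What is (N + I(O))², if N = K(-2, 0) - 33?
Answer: 100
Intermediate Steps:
g(t, X) = -6 (g(t, X) = -3 - 1*3 = -3 - 3 = -6)
O = 3/2 (O = -9/(-6) = -9*(-⅙) = 3/2 ≈ 1.5000)
K(o, W) = -4
N = -37 (N = -4 - 33 = -37)
(N + I(O))² = (-37 + 12*(3/2)²)² = (-37 + 12*(9/4))² = (-37 + 27)² = (-10)² = 100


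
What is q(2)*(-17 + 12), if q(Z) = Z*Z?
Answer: -20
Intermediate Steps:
q(Z) = Z²
q(2)*(-17 + 12) = 2²*(-17 + 12) = 4*(-5) = -20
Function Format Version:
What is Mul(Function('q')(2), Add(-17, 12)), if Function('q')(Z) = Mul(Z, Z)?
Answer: -20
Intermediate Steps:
Function('q')(Z) = Pow(Z, 2)
Mul(Function('q')(2), Add(-17, 12)) = Mul(Pow(2, 2), Add(-17, 12)) = Mul(4, -5) = -20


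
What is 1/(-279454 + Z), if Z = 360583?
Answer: 1/81129 ≈ 1.2326e-5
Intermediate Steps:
1/(-279454 + Z) = 1/(-279454 + 360583) = 1/81129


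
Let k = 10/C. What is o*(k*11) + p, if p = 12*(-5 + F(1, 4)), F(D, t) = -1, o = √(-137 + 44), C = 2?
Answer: -72 + 55*I*√93 ≈ -72.0 + 530.4*I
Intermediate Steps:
o = I*√93 (o = √(-93) = I*√93 ≈ 9.6436*I)
k = 5 (k = 10/2 = 10*(½) = 5)
p = -72 (p = 12*(-5 - 1) = 12*(-6) = -72)
o*(k*11) + p = (I*√93)*(5*11) - 72 = (I*√93)*55 - 72 = 55*I*√93 - 72 = -72 + 55*I*√93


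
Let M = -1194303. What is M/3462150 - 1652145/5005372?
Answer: -1949650767911/2888224778300 ≈ -0.67503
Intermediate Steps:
M/3462150 - 1652145/5005372 = -1194303/3462150 - 1652145/5005372 = -1194303*1/3462150 - 1652145*1/5005372 = -398101/1154050 - 1652145/5005372 = -1949650767911/2888224778300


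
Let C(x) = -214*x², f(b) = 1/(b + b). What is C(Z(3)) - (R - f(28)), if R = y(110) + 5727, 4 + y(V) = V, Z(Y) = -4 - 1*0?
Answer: -518391/56 ≈ -9257.0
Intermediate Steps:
Z(Y) = -4 (Z(Y) = -4 + 0 = -4)
f(b) = 1/(2*b)
y(V) = -4 + V
R = 5833 (R = (-4 + 110) + 5727 = 106 + 5727 = 5833)
C(Z(3)) - (R - f(28)) = -214*(-4)² - (5833 - 1/(2*28)) = -214*16 - (5833 - 1/(2*28)) = -3424 - (5833 - 1*1/56) = -3424 - (5833 - 1/56) = -3424 - 1*326647/56 = -3424 - 326647/56 = -518391/56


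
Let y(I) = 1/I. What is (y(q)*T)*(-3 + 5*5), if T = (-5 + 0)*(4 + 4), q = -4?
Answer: 220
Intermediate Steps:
T = -40 (T = -5*8 = -40)
(y(q)*T)*(-3 + 5*5) = (-40/(-4))*(-3 + 5*5) = (-¼*(-40))*(-3 + 25) = 10*22 = 220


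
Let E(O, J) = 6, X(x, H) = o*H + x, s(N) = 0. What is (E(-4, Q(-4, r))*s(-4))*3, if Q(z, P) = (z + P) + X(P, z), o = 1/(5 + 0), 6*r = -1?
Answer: 0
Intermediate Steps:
r = -⅙ (r = (⅙)*(-1) = -⅙ ≈ -0.16667)
o = ⅕ (o = 1/5 = ⅕ ≈ 0.20000)
X(x, H) = x + H/5 (X(x, H) = H/5 + x = x + H/5)
Q(z, P) = 2*P + 6*z/5 (Q(z, P) = (z + P) + (P + z/5) = (P + z) + (P + z/5) = 2*P + 6*z/5)
(E(-4, Q(-4, r))*s(-4))*3 = (6*0)*3 = 0*3 = 0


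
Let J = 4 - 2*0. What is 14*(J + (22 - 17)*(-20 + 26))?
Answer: 476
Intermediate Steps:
J = 4 (J = 4 + 0 = 4)
14*(J + (22 - 17)*(-20 + 26)) = 14*(4 + (22 - 17)*(-20 + 26)) = 14*(4 + 5*6) = 14*(4 + 30) = 14*34 = 476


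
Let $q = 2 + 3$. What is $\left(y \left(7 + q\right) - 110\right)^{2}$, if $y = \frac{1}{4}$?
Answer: $11449$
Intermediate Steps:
$y = \frac{1}{4} \approx 0.25$
$q = 5$
$\left(y \left(7 + q\right) - 110\right)^{2} = \left(\frac{7 + 5}{4} - 110\right)^{2} = \left(\frac{1}{4} \cdot 12 - 110\right)^{2} = \left(3 - 110\right)^{2} = \left(-107\right)^{2} = 11449$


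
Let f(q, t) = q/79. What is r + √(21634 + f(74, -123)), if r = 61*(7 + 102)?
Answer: 6649 + 2*√33755910/79 ≈ 6796.1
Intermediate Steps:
f(q, t) = q/79 (f(q, t) = q*(1/79) = q/79)
r = 6649 (r = 61*109 = 6649)
r + √(21634 + f(74, -123)) = 6649 + √(21634 + (1/79)*74) = 6649 + √(21634 + 74/79) = 6649 + √(1709160/79) = 6649 + 2*√33755910/79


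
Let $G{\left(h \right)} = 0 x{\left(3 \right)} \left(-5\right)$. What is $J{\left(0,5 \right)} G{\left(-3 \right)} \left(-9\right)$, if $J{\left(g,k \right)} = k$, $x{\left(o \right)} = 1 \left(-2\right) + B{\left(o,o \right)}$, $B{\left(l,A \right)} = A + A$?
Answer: $0$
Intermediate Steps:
$B{\left(l,A \right)} = 2 A$
$x{\left(o \right)} = -2 + 2 o$ ($x{\left(o \right)} = 1 \left(-2\right) + 2 o = -2 + 2 o$)
$G{\left(h \right)} = 0$ ($G{\left(h \right)} = 0 \left(-2 + 2 \cdot 3\right) \left(-5\right) = 0 \left(-2 + 6\right) \left(-5\right) = 0 \cdot 4 \left(-5\right) = 0 \left(-5\right) = 0$)
$J{\left(0,5 \right)} G{\left(-3 \right)} \left(-9\right) = 5 \cdot 0 \left(-9\right) = 0 \left(-9\right) = 0$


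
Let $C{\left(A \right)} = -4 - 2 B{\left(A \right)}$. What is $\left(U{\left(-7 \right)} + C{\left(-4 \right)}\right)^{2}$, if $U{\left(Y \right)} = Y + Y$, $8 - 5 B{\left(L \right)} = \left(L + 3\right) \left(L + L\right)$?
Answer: $324$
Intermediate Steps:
$B{\left(L \right)} = \frac{8}{5} - \frac{2 L \left(3 + L\right)}{5}$ ($B{\left(L \right)} = \frac{8}{5} - \frac{\left(L + 3\right) \left(L + L\right)}{5} = \frac{8}{5} - \frac{\left(3 + L\right) 2 L}{5} = \frac{8}{5} - \frac{2 L \left(3 + L\right)}{5}$)
$C{\left(A \right)} = - \frac{36}{5} + \frac{4 A^{2}}{5} + \frac{12 A}{5}$ ($C{\left(A \right)} = -4 - 2 \left(\frac{8}{5} - \frac{6 A}{5} - \frac{2 A^{2}}{5}\right) = -4 + \left(- \frac{16}{5} + \frac{4 A^{2}}{5} + \frac{12 A}{5}\right) = - \frac{36}{5} + \frac{4 A^{2}}{5} + \frac{12 A}{5}$)
$U{\left(Y \right)} = 2 Y$
$\left(U{\left(-7 \right)} + C{\left(-4 \right)}\right)^{2} = \left(2 \left(-7\right) + \left(- \frac{36}{5} + \frac{4 \left(-4\right)^{2}}{5} + \frac{12}{5} \left(-4\right)\right)\right)^{2} = \left(-14 - 4\right)^{2} = \left(-18\right)^{2} = 324$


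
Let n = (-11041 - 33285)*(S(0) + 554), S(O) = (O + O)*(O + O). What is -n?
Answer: 24556604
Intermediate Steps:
S(O) = 4*O² (S(O) = (2*O)*(2*O) = 4*O²)
n = -24556604 (n = (-11041 - 33285)*(4*0² + 554) = -44326*(4*0 + 554) = -44326*(0 + 554) = -44326*554 = -24556604)
-n = -1*(-24556604) = 24556604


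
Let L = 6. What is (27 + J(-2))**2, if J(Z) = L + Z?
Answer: 961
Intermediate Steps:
J(Z) = 6 + Z
(27 + J(-2))**2 = (27 + (6 - 2))**2 = (27 + 4)**2 = 31**2 = 961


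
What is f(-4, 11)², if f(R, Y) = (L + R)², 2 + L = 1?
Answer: 625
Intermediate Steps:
L = -1 (L = -2 + 1 = -1)
f(R, Y) = (-1 + R)²
f(-4, 11)² = ((-1 - 4)²)² = ((-5)²)² = 25² = 625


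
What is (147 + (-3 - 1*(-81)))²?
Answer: 50625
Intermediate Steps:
(147 + (-3 - 1*(-81)))² = (147 + (-3 + 81))² = (147 + 78)² = 225² = 50625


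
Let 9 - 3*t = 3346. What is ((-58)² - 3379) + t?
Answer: -3382/3 ≈ -1127.3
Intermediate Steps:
t = -3337/3 (t = 3 - ⅓*3346 = 3 - 3346/3 = -3337/3 ≈ -1112.3)
((-58)² - 3379) + t = ((-58)² - 3379) - 3337/3 = (3364 - 3379) - 3337/3 = -15 - 3337/3 = -3382/3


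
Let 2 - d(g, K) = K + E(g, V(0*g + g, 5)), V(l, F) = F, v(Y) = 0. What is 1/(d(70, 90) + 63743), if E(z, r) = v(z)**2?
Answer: 1/63655 ≈ 1.5710e-5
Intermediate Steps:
E(z, r) = 0 (E(z, r) = 0**2 = 0)
d(g, K) = 2 - K (d(g, K) = 2 - (K + 0) = 2 - K)
1/(d(70, 90) + 63743) = 1/((2 - 1*90) + 63743) = 1/((2 - 90) + 63743) = 1/(-88 + 63743) = 1/63655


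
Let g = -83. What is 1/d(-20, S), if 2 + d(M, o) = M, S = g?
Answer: -1/22 ≈ -0.045455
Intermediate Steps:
S = -83
d(M, o) = -2 + M
1/d(-20, S) = 1/(-2 - 20) = 1/(-22) = -1/22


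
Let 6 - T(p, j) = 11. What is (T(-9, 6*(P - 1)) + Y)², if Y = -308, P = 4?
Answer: 97969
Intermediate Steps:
T(p, j) = -5 (T(p, j) = 6 - 1*11 = 6 - 11 = -5)
(T(-9, 6*(P - 1)) + Y)² = (-5 - 308)² = (-313)² = 97969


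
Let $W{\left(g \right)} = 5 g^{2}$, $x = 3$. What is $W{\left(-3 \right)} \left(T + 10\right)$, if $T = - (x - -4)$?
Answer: $135$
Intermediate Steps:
$T = -7$ ($T = - (3 - -4) = - (3 + 4) = \left(-1\right) 7 = -7$)
$W{\left(-3 \right)} \left(T + 10\right) = 5 \left(-3\right)^{2} \left(-7 + 10\right) = 5 \cdot 9 \cdot 3 = 45 \cdot 3 = 135$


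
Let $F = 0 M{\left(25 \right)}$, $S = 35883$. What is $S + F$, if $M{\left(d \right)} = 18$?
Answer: $35883$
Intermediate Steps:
$F = 0$ ($F = 0 \cdot 18 = 0$)
$S + F = 35883 + 0 = 35883$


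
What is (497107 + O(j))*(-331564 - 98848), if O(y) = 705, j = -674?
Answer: -214264258544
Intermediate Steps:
(497107 + O(j))*(-331564 - 98848) = (497107 + 705)*(-331564 - 98848) = 497812*(-430412) = -214264258544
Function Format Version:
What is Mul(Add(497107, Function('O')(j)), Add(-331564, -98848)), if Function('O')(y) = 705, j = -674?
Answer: -214264258544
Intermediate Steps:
Mul(Add(497107, Function('O')(j)), Add(-331564, -98848)) = Mul(Add(497107, 705), Add(-331564, -98848)) = Mul(497812, -430412) = -214264258544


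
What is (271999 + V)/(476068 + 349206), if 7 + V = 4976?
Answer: 138484/412637 ≈ 0.33561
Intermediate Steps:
V = 4969 (V = -7 + 4976 = 4969)
(271999 + V)/(476068 + 349206) = (271999 + 4969)/(476068 + 349206) = 276968/825274 = 276968*(1/825274) = 138484/412637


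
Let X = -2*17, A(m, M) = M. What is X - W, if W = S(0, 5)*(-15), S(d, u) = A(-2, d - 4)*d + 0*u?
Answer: -34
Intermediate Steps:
S(d, u) = d*(-4 + d) (S(d, u) = (d - 4)*d + 0*u = (-4 + d)*d + 0 = d*(-4 + d) + 0 = d*(-4 + d))
W = 0 (W = (0*(-4 + 0))*(-15) = (0*(-4))*(-15) = 0*(-15) = 0)
X = -34
X - W = -34 - 1*0 = -34 + 0 = -34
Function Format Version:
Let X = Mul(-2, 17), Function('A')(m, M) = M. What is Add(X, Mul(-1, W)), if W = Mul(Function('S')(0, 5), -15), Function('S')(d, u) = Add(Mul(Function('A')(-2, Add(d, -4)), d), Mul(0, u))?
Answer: -34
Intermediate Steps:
Function('S')(d, u) = Mul(d, Add(-4, d)) (Function('S')(d, u) = Add(Mul(Add(d, -4), d), Mul(0, u)) = Add(Mul(Add(-4, d), d), 0) = Add(Mul(d, Add(-4, d)), 0) = Mul(d, Add(-4, d)))
W = 0 (W = Mul(Mul(0, Add(-4, 0)), -15) = Mul(Mul(0, -4), -15) = Mul(0, -15) = 0)
X = -34
Add(X, Mul(-1, W)) = Add(-34, Mul(-1, 0)) = Add(-34, 0) = -34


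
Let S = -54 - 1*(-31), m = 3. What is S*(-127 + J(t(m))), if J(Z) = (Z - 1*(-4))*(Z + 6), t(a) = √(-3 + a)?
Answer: 2369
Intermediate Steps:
S = -23 (S = -54 + 31 = -23)
J(Z) = (4 + Z)*(6 + Z) (J(Z) = (Z + 4)*(6 + Z) = (4 + Z)*(6 + Z))
S*(-127 + J(t(m))) = -23*(-127 + (24 + (√(-3 + 3))² + 10*√(-3 + 3))) = -23*(-127 + (24 + (√0)² + 10*√0)) = -23*(-127 + (24 + 0² + 10*0)) = -23*(-127 + (24 + 0 + 0)) = -23*(-127 + 24) = -23*(-103) = 2369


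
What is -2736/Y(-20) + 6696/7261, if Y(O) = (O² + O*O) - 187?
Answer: -15761448/4450993 ≈ -3.5411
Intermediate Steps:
Y(O) = -187 + 2*O² (Y(O) = (O² + O²) - 187 = 2*O² - 187 = -187 + 2*O²)
-2736/Y(-20) + 6696/7261 = -2736/(-187 + 2*(-20)²) + 6696/7261 = -2736/(-187 + 2*400) + 6696*(1/7261) = -2736/(-187 + 800) + 6696/7261 = -2736/613 + 6696/7261 = -15761448/4450993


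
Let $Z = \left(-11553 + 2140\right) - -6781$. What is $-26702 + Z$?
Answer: $-29334$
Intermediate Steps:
$Z = -2632$ ($Z = -9413 + 6781 = -2632$)
$-26702 + Z = -26702 - 2632 = -29334$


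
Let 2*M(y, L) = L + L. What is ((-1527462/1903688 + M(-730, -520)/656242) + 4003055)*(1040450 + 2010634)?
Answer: 953642167680715759988259/78080001281 ≈ 1.2214e+13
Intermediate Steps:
M(y, L) = L (M(y, L) = (L + L)/2 = (2*L)/2 = L)
((-1527462/1903688 + M(-730, -520)/656242) + 4003055)*(1040450 + 2010634) = ((-1527462/1903688 - 520/656242) + 4003055)*(1040450 + 2010634) = ((-1527462*1/1903688 - 520*1/656242) + 4003055)*3051084 = ((-763731/951844 - 260/328121) + 4003055)*3051084 = (-250843658891/312320005124 + 4003055)*3051084 = (1250233907267994929/312320005124)*3051084 = 953642167680715759988259/78080001281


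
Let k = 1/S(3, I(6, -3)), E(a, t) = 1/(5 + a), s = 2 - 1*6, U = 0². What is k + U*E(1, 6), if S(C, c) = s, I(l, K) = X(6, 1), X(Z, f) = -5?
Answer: -¼ ≈ -0.25000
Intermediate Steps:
U = 0
I(l, K) = -5
s = -4 (s = 2 - 6 = -4)
S(C, c) = -4
k = -¼ (k = 1/(-4) = -¼ ≈ -0.25000)
k + U*E(1, 6) = -¼ + 0/(5 + 1) = -¼ + 0/6 = -¼ + 0*(⅙) = -¼ + 0 = -¼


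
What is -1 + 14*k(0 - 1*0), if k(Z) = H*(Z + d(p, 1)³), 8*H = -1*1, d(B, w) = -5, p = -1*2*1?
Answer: 871/4 ≈ 217.75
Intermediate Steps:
p = -2 (p = -2*1 = -2)
H = -⅛ (H = (-1*1)/8 = (⅛)*(-1) = -⅛ ≈ -0.12500)
k(Z) = 125/8 - Z/8 (k(Z) = -(Z + (-5)³)/8 = -(Z - 125)/8 = -(-125 + Z)/8 = 125/8 - Z/8)
-1 + 14*k(0 - 1*0) = -1 + 14*(125/8 - (0 - 1*0)/8) = -1 + 14*(125/8 - (0 + 0)/8) = -1 + 14*(125/8 - ⅛*0) = -1 + 14*(125/8 + 0) = -1 + 14*(125/8) = -1 + 875/4 = 871/4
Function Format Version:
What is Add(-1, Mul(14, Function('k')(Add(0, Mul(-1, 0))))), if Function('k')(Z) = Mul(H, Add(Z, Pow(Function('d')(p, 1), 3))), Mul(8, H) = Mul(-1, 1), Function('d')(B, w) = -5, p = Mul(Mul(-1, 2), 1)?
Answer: Rational(871, 4) ≈ 217.75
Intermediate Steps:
p = -2 (p = Mul(-2, 1) = -2)
H = Rational(-1, 8) (H = Mul(Rational(1, 8), Mul(-1, 1)) = Mul(Rational(1, 8), -1) = Rational(-1, 8) ≈ -0.12500)
Function('k')(Z) = Add(Rational(125, 8), Mul(Rational(-1, 8), Z)) (Function('k')(Z) = Mul(Rational(-1, 8), Add(Z, Pow(-5, 3))) = Mul(Rational(-1, 8), Add(Z, -125)) = Mul(Rational(-1, 8), Add(-125, Z)) = Add(Rational(125, 8), Mul(Rational(-1, 8), Z)))
Add(-1, Mul(14, Function('k')(Add(0, Mul(-1, 0))))) = Add(-1, Mul(14, Add(Rational(125, 8), Mul(Rational(-1, 8), Add(0, Mul(-1, 0)))))) = Add(-1, Mul(14, Add(Rational(125, 8), Mul(Rational(-1, 8), Add(0, 0))))) = Add(-1, Mul(14, Add(Rational(125, 8), Mul(Rational(-1, 8), 0)))) = Add(-1, Mul(14, Add(Rational(125, 8), 0))) = Add(-1, Mul(14, Rational(125, 8))) = Add(-1, Rational(875, 4)) = Rational(871, 4)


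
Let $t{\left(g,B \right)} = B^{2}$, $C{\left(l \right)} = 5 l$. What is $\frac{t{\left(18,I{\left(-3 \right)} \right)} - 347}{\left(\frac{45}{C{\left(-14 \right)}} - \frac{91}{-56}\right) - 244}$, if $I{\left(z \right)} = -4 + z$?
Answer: $\frac{16688}{13609} \approx 1.2262$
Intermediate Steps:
$\frac{t{\left(18,I{\left(-3 \right)} \right)} - 347}{\left(\frac{45}{C{\left(-14 \right)}} - \frac{91}{-56}\right) - 244} = \frac{\left(-4 - 3\right)^{2} - 347}{\left(\frac{45}{5 \left(-14\right)} - \frac{91}{-56}\right) - 244} = \frac{\left(-7\right)^{2} - 347}{\left(\frac{45}{-70} - - \frac{13}{8}\right) - 244} = \frac{49 - 347}{\left(45 \left(- \frac{1}{70}\right) + \frac{13}{8}\right) - 244} = - \frac{298}{\left(- \frac{9}{14} + \frac{13}{8}\right) - 244} = - \frac{298}{\frac{55}{56} - 244} = - \frac{298}{- \frac{13609}{56}} = \left(-298\right) \left(- \frac{56}{13609}\right) = \frac{16688}{13609}$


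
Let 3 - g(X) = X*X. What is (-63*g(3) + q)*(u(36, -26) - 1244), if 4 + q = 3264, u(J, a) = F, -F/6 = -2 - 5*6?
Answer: -3827176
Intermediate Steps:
F = 192 (F = -6*(-2 - 5*6) = -6*(-2 - 30) = -6*(-32) = 192)
u(J, a) = 192
g(X) = 3 - X² (g(X) = 3 - X*X = 3 - X²)
q = 3260 (q = -4 + 3264 = 3260)
(-63*g(3) + q)*(u(36, -26) - 1244) = (-63*(3 - 1*3²) + 3260)*(192 - 1244) = (-63*(3 - 1*9) + 3260)*(-1052) = (-63*(3 - 9) + 3260)*(-1052) = (-63*(-6) + 3260)*(-1052) = (378 + 3260)*(-1052) = 3638*(-1052) = -3827176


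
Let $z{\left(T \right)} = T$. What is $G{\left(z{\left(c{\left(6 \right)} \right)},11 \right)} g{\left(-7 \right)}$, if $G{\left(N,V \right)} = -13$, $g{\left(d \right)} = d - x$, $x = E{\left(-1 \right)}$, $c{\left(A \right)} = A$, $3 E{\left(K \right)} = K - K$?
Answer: $91$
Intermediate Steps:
$E{\left(K \right)} = 0$ ($E{\left(K \right)} = \frac{K - K}{3} = \frac{1}{3} \cdot 0 = 0$)
$x = 0$
$g{\left(d \right)} = d$ ($g{\left(d \right)} = d - 0 = d + 0 = d$)
$G{\left(z{\left(c{\left(6 \right)} \right)},11 \right)} g{\left(-7 \right)} = \left(-13\right) \left(-7\right) = 91$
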